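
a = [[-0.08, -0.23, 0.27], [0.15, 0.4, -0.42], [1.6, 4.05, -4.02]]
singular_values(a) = [5.97, 0.04, 0.0]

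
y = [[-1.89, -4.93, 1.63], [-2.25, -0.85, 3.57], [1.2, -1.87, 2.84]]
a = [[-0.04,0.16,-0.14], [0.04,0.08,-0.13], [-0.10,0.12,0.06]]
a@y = [[-0.45, 0.32, 0.11], [-0.41, -0.02, -0.02], [-0.01, 0.28, 0.44]]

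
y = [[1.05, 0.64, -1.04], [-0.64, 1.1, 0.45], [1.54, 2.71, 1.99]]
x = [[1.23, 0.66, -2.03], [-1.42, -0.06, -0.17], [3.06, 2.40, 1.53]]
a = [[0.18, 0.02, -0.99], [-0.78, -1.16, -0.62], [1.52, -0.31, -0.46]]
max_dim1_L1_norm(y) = 6.24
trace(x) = 2.70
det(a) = -1.95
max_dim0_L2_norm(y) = 2.99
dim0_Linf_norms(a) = [1.52, 1.16, 0.99]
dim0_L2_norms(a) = [1.72, 1.2, 1.26]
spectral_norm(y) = 3.80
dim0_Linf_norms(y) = [1.54, 2.71, 1.99]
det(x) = 8.03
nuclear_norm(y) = 6.39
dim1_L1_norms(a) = [1.19, 2.56, 2.29]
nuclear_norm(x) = 7.55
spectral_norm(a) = 1.76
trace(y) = 4.14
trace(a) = -1.44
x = a + y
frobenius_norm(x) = 5.06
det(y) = 5.84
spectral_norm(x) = 4.39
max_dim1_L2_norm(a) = 1.62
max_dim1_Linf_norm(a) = 1.52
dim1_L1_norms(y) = [2.73, 2.19, 6.24]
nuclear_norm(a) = 4.02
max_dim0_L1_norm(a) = 2.48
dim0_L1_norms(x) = [5.71, 3.12, 3.73]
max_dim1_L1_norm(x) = 6.99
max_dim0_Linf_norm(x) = 3.06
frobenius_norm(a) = 2.44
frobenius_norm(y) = 4.25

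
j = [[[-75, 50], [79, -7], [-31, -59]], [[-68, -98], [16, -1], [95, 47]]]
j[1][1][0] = 16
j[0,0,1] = 50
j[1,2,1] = 47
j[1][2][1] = 47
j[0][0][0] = -75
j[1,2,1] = 47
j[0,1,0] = 79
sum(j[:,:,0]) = 16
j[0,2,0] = -31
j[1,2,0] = 95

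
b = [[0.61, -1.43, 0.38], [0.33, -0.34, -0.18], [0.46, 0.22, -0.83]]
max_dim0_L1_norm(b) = 1.99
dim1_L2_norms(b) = [1.6, 0.51, 0.97]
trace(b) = -0.56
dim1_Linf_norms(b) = [1.43, 0.34, 0.83]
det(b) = 0.01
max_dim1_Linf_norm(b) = 1.43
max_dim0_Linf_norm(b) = 1.43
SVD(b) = [[-0.96,-0.07,0.26], [-0.22,-0.34,-0.91], [0.16,-0.94,0.31]] @ diag([1.662048581914287, 1.0023762554373852, 0.006029418880237041]) @ [[-0.35,  0.89,  -0.27], [-0.59,  0.02,  0.81], [0.73,  0.45,  0.52]]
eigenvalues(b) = [0.19, -0.08, -0.68]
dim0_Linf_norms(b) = [0.61, 1.43, 0.83]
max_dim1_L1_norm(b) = 2.42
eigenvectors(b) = [[-0.82, 0.68, 0.13], [-0.36, 0.48, 0.36], [-0.45, 0.56, 0.92]]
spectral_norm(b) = 1.66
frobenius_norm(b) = 1.94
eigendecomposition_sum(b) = [[0.48, -1.14, 0.38], [0.21, -0.49, 0.16], [0.26, -0.62, 0.21]] + [[0.11, -0.47, 0.17],[0.08, -0.32, 0.12],[0.09, -0.38, 0.14]] + [[0.02, 0.17, -0.17], [0.04, 0.48, -0.46], [0.11, 1.22, -1.17]]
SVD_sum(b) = [[0.57, -1.43, 0.44], [0.13, -0.33, 0.1], [-0.09, 0.23, -0.07]] + [[0.04, -0.0, -0.06], [0.2, -0.01, -0.28], [0.55, -0.01, -0.76]] + [[0.00, 0.0, 0.0], [-0.00, -0.0, -0.00], [0.0, 0.0, 0.0]]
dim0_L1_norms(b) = [1.4, 1.99, 1.39]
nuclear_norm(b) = 2.67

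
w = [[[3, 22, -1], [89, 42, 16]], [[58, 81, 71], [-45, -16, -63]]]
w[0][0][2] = -1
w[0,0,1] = 22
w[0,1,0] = 89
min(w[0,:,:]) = -1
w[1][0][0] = 58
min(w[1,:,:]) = -63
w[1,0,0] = 58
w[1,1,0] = -45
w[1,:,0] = [58, -45]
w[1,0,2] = 71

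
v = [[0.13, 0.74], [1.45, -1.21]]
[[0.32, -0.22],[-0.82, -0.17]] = v @ [[-0.18, -0.32], [0.46, -0.24]]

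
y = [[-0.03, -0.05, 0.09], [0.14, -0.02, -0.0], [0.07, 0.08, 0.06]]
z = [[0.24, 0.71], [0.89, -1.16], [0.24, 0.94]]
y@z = [[-0.03, 0.12], [0.02, 0.12], [0.10, 0.01]]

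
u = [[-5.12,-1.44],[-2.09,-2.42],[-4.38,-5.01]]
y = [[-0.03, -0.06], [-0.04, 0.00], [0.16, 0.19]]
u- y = [[-5.09, -1.38], [-2.05, -2.42], [-4.54, -5.20]]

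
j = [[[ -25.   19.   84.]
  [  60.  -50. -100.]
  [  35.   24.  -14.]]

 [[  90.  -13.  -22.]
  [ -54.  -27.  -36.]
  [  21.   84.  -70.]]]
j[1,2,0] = 21.0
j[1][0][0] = 90.0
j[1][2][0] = 21.0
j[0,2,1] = 24.0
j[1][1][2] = -36.0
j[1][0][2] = -22.0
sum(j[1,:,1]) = 44.0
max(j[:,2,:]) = 84.0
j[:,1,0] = [60.0, -54.0]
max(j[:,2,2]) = -14.0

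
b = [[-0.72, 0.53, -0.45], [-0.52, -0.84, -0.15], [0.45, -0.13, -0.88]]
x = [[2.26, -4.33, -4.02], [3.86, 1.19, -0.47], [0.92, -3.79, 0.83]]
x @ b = [[-1.18,5.36,3.17], [-3.61,1.11,-1.50], [1.68,3.56,-0.58]]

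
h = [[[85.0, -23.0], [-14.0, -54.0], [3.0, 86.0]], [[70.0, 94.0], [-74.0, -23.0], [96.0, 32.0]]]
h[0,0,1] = -23.0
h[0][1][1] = -54.0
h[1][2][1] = 32.0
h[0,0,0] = 85.0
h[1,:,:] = [[70.0, 94.0], [-74.0, -23.0], [96.0, 32.0]]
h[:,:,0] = [[85.0, -14.0, 3.0], [70.0, -74.0, 96.0]]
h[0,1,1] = -54.0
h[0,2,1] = 86.0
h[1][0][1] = 94.0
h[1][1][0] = -74.0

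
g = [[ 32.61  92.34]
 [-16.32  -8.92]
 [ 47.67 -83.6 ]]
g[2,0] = 47.67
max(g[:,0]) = 47.67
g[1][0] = -16.32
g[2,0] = 47.67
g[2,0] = 47.67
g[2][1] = -83.6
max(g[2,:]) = 47.67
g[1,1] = -8.92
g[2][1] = -83.6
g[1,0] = -16.32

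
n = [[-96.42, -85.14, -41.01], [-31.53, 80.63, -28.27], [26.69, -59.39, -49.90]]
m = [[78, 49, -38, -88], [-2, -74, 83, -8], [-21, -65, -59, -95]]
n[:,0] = [-96.42, -31.53, 26.69]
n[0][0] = -96.42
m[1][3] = -8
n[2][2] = -49.9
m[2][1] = -65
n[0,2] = -41.01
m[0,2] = -38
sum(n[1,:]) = 20.829999999999995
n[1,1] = 80.63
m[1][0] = -2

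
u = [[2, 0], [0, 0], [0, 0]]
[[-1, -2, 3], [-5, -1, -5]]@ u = [[-2, 0], [-10, 0]]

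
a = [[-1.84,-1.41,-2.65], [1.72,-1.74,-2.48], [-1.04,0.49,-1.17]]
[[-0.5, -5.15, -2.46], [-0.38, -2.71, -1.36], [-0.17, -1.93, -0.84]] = a @ [[0.03, 0.67, 0.31], [0.05, 0.45, 0.29], [0.14, 1.24, 0.56]]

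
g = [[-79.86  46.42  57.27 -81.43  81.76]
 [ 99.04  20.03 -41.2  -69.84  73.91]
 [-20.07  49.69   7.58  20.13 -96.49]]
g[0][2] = 57.27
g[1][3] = -69.84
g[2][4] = -96.49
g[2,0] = -20.07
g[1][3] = -69.84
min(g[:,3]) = -81.43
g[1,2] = -41.2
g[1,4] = 73.91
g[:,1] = [46.42, 20.03, 49.69]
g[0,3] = -81.43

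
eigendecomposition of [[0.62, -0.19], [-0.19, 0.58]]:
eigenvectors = [[0.74, 0.67],[-0.67, 0.74]]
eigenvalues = [0.79, 0.41]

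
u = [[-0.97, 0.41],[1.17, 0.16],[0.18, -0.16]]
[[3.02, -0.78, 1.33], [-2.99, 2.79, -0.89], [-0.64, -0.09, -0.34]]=u@[[-2.69, 2.0, -0.91], [1.0, 2.83, 1.10]]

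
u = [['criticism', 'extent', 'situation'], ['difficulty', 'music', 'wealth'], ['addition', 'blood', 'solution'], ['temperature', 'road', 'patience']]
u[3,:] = ['temperature', 'road', 'patience']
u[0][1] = 'extent'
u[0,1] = 'extent'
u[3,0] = 'temperature'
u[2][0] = 'addition'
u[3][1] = 'road'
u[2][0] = 'addition'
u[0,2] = 'situation'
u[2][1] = 'blood'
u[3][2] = 'patience'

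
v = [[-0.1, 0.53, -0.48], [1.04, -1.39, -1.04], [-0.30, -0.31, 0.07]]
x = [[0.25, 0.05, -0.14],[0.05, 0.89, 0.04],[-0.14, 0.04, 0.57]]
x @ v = [[0.07, 0.11, -0.18], [0.91, -1.22, -0.95], [-0.12, -0.31, 0.07]]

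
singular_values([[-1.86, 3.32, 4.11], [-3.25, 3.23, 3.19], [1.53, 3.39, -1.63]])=[7.82, 4.06, 1.17]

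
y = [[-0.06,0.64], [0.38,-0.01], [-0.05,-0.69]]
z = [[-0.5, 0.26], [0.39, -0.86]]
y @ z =[[0.28, -0.57],[-0.19, 0.11],[-0.24, 0.58]]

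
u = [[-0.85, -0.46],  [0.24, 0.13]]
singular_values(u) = [1.0, 0.0]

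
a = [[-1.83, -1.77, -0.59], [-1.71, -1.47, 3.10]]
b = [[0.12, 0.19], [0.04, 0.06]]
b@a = [[-0.54, -0.49, 0.52], [-0.18, -0.16, 0.16]]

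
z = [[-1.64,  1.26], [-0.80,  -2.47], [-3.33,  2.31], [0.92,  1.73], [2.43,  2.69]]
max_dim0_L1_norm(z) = 10.46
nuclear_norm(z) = 9.42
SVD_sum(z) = [[0.16,0.97], [-0.41,-2.53], [0.28,1.73], [0.3,1.83], [0.49,3.00]] + [[-1.8,  0.29],[-0.39,  0.06],[-3.61,  0.58],[0.62,  -0.10],[1.94,  -0.31]]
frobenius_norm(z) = 6.67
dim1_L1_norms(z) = [2.9, 3.27, 5.64, 2.65, 5.12]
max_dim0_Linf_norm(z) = 3.33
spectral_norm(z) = 4.83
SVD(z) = [[0.20, 0.40], [-0.53, 0.09], [0.36, 0.8], [0.38, -0.14], [0.63, -0.43]] @ diag([4.827983287968218, 4.59499481730933]) @ [[0.16, 0.99], [-0.99, 0.16]]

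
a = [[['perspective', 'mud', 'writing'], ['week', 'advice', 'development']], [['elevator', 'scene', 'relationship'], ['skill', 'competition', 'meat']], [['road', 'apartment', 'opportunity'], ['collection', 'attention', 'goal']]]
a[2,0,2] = 'opportunity'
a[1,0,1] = 'scene'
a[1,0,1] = 'scene'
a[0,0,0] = 'perspective'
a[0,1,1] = 'advice'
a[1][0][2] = 'relationship'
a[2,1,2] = 'goal'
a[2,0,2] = 'opportunity'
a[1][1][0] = 'skill'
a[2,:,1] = ['apartment', 'attention']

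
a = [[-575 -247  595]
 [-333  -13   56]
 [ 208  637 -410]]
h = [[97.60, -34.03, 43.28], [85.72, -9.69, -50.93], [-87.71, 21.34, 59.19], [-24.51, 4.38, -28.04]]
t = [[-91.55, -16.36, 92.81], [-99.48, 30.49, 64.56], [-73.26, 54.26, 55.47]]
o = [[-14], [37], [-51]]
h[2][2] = 59.19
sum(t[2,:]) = 36.46999999999999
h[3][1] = 4.38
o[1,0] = 37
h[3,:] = [-24.51, 4.38, -28.04]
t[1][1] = 30.49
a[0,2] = 595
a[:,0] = [-575, -333, 208]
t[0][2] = 92.81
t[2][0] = -73.26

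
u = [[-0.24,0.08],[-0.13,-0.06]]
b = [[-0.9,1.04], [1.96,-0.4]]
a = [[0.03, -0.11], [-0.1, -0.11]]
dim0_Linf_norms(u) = [0.24, 0.08]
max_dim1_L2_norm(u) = 0.25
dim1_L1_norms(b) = [1.94, 2.36]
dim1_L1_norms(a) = [0.14, 0.21]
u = a @ b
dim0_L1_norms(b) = [2.86, 1.44]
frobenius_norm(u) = 0.29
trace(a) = -0.08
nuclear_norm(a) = 0.25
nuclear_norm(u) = 0.37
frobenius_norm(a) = 0.19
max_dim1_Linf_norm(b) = 1.96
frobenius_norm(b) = 2.43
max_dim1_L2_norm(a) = 0.15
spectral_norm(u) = 0.28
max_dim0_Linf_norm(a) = 0.11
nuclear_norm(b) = 3.04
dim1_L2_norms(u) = [0.25, 0.14]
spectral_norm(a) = 0.17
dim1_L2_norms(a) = [0.11, 0.15]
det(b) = -1.68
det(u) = 0.02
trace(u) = -0.30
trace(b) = -1.30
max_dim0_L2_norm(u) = 0.27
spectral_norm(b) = 2.32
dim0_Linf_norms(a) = [0.1, 0.11]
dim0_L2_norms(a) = [0.1, 0.16]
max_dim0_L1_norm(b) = 2.86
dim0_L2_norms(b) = [2.16, 1.11]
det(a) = -0.01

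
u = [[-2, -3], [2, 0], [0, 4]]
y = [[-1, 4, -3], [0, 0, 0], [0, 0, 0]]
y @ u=[[10, -9], [0, 0], [0, 0]]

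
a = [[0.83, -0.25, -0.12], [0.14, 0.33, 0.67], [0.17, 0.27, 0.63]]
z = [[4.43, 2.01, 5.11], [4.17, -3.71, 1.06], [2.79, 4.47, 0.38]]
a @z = [[2.30, 2.06, 3.93],[3.87, 2.05, 1.32],[3.64, 2.16, 1.39]]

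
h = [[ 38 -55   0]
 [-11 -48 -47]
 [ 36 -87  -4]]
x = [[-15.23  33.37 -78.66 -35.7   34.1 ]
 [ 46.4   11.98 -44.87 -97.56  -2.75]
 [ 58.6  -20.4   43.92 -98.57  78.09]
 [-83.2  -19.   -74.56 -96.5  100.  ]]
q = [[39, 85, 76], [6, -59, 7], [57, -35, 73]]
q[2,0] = 57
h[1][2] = -47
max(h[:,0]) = 38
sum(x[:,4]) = 209.44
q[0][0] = 39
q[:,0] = [39, 6, 57]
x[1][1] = 11.98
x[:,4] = [34.1, -2.75, 78.09, 100.0]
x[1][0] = 46.4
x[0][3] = -35.7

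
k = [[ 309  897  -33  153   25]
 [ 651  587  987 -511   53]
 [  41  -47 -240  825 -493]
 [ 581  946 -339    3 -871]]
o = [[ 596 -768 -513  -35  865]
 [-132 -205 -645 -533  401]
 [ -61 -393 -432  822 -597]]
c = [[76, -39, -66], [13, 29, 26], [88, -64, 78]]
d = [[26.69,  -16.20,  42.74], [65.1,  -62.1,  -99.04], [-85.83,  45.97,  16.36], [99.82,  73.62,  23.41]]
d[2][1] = 45.97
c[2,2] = 78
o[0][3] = -35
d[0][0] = 26.69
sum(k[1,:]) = 1767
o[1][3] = -533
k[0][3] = 153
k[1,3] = -511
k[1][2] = 987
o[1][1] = -205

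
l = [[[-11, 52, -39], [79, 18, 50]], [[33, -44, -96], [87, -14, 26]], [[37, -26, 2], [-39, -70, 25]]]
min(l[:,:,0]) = -39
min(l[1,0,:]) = -96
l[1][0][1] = -44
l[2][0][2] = 2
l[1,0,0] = 33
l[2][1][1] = -70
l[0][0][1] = 52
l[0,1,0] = 79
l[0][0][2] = -39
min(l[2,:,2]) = 2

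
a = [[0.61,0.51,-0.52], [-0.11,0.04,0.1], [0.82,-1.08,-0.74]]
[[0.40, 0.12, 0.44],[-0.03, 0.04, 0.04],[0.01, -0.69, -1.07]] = a@[[0.66, 0.08, -0.27], [0.29, 0.47, 0.95], [0.29, 0.33, -0.24]]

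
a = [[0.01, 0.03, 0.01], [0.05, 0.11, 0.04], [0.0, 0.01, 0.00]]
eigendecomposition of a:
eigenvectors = [[-0.26, 0.39, 0.25], [-0.96, 0.15, -0.41], [-0.08, -0.91, 0.88]]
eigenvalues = [0.13, -0.0, -0.0]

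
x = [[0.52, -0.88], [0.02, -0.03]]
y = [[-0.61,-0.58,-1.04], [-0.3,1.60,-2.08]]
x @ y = [[-0.05, -1.71, 1.29], [-0.00, -0.06, 0.04]]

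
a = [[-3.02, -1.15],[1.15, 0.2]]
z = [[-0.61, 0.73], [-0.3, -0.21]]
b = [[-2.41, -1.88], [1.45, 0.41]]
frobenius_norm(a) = 3.44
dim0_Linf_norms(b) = [2.41, 1.88]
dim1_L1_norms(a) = [4.17, 1.35]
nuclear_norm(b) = 3.88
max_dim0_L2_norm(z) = 0.76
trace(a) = -2.82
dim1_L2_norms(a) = [3.23, 1.17]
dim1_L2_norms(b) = [3.06, 1.51]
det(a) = 0.72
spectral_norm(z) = 0.95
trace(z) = -0.82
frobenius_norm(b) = 3.41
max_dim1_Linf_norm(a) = 3.02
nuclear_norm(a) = 3.64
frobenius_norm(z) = 1.02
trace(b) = -2.00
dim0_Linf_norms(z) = [0.61, 0.73]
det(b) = 1.74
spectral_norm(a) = 3.43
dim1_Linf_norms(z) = [0.73, 0.3]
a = z + b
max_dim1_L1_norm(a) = 4.17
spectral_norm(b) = 3.37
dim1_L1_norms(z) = [1.34, 0.51]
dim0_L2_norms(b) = [2.81, 1.92]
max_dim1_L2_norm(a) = 3.23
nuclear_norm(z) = 1.32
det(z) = 0.35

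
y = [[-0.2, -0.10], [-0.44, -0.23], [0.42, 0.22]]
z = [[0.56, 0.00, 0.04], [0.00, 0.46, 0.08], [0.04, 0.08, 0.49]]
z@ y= [[-0.10, -0.05], [-0.17, -0.09], [0.16, 0.09]]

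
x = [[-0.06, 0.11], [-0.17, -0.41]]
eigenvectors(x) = [[0.86, -0.36], [-0.51, 0.93]]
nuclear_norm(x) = 0.55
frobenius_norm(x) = 0.46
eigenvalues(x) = [-0.13, -0.34]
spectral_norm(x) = 0.45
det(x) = 0.04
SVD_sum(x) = [[0.03, 0.08], [-0.15, -0.42]] + [[-0.09,0.03], [-0.02,0.01]]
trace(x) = -0.47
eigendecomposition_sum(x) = [[-0.16, -0.06], [0.10, 0.04]] + [[0.1, 0.17], [-0.27, -0.45]]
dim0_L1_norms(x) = [0.23, 0.52]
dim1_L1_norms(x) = [0.17, 0.58]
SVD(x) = [[-0.18, 0.98], [0.98, 0.18]] @ diag([0.4510943963774457, 0.09598877828615153]) @ [[-0.35,-0.94], [-0.94,0.35]]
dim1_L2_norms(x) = [0.13, 0.44]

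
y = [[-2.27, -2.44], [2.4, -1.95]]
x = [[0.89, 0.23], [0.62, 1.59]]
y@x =[[-3.53, -4.4], [0.93, -2.55]]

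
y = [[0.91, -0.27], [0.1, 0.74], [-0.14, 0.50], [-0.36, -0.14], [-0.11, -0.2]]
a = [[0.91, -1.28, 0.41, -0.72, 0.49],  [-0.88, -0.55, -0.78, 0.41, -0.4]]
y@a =[[1.07, -1.02, 0.58, -0.77, 0.55], [-0.56, -0.54, -0.54, 0.23, -0.25], [-0.57, -0.10, -0.45, 0.31, -0.27], [-0.2, 0.54, -0.04, 0.20, -0.12], [0.08, 0.25, 0.11, -0.00, 0.03]]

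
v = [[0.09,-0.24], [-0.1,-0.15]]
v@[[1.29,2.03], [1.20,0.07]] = [[-0.17, 0.17],[-0.31, -0.21]]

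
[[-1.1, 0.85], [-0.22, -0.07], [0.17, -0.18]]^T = [[-1.10, -0.22, 0.17],[0.85, -0.07, -0.18]]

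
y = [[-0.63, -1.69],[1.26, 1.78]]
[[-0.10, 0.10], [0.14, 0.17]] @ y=[[0.19, 0.35], [0.13, 0.07]]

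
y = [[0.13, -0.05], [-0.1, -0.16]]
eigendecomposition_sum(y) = [[0.14, -0.02], [-0.05, 0.01]] + [[-0.01, -0.03], [-0.05, -0.17]]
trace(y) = -0.03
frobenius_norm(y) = 0.23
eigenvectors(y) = [[0.95, 0.16], [-0.31, 0.99]]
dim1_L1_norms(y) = [0.18, 0.26]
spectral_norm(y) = 0.19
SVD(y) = [[-0.27,0.96], [0.96,0.27]] @ diag([0.1924030366473716, 0.13409351769891859]) @ [[-0.68, -0.73],  [0.73, -0.68]]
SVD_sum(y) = [[0.04, 0.04], [-0.13, -0.13]] + [[0.09, -0.09], [0.03, -0.03]]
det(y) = -0.03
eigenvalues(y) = [0.15, -0.18]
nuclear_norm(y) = 0.33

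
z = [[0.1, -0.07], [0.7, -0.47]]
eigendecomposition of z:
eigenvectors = [[0.55, 0.15], [0.83, 0.99]]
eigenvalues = [-0.01, -0.36]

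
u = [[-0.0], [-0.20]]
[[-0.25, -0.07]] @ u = [[0.01]]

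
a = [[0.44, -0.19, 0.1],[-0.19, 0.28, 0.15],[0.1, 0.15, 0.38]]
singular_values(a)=[0.57, 0.48, 0.05]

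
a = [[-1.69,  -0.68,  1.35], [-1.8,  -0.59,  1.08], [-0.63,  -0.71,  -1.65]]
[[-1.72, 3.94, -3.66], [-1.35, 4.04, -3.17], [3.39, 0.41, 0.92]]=a @ [[0.04, -2.00, 0.35], [-0.91, 0.11, 1.7], [-1.68, 0.47, -1.42]]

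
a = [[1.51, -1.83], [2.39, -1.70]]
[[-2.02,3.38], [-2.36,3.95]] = a @ [[-0.49, 0.82], [0.7, -1.17]]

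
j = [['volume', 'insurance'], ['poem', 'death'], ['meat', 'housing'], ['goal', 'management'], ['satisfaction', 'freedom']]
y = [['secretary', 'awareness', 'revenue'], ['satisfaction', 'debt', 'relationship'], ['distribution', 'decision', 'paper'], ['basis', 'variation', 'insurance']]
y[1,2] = 'relationship'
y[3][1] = 'variation'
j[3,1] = 'management'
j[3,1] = 'management'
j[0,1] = 'insurance'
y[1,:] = ['satisfaction', 'debt', 'relationship']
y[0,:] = ['secretary', 'awareness', 'revenue']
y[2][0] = 'distribution'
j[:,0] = ['volume', 'poem', 'meat', 'goal', 'satisfaction']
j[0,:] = ['volume', 'insurance']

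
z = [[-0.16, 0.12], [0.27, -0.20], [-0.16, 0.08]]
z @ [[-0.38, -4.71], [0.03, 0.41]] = [[0.06, 0.8], [-0.11, -1.35], [0.06, 0.79]]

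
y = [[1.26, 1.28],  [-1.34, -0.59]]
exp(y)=[[1.95, 1.54], [-1.62, -0.28]]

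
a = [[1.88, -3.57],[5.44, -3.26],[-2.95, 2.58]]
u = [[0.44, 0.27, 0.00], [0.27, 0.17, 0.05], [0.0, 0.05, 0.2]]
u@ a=[[2.3, -2.45],[1.28, -1.39],[-0.32, 0.35]]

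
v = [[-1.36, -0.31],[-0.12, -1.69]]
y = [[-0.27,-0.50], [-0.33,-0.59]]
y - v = [[1.09, -0.19], [-0.21, 1.10]]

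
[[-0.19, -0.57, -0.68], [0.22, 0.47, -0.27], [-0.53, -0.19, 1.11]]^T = [[-0.19, 0.22, -0.53], [-0.57, 0.47, -0.19], [-0.68, -0.27, 1.11]]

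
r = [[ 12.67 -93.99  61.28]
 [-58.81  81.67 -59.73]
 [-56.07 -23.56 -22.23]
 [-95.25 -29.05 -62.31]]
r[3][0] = -95.25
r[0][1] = -93.99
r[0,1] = -93.99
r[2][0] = -56.07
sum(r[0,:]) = -20.039999999999992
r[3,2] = -62.31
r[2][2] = -22.23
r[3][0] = -95.25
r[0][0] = 12.67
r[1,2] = -59.73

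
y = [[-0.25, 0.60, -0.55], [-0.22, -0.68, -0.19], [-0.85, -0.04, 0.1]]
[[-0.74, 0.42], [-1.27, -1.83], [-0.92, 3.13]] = y @ [[1.25, -3.37], [0.96, 2.73], [1.82, 3.75]]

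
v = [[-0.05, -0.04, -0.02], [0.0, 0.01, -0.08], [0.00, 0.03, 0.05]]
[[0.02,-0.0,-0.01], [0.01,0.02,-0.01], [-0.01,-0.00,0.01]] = v @ [[-0.11, -0.02, 0.07], [-0.15, 0.22, 0.05], [-0.19, -0.2, 0.13]]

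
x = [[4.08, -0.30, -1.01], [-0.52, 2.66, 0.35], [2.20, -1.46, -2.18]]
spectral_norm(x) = 5.34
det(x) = -16.32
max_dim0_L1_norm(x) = 6.8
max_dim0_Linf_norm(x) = 4.08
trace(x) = 4.56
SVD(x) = [[-0.74,-0.51,-0.44], [0.28,-0.83,0.48], [-0.61,0.23,0.76]] @ diag([5.342949302350836, 2.6617220386418974, 1.1476622070612663]) @ [[-0.84,0.35,0.41], [-0.42,-0.9,-0.11], [-0.33,0.26,-0.91]]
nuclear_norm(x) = 9.15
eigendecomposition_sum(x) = [[0.11, -0.10, -0.32], [-0.04, 0.03, 0.11], [0.66, -0.58, -1.86]] + [[3.98, -0.17, -0.69], [-1.35, 0.06, 0.23], [1.82, -0.08, -0.32]] + [[-0.01, -0.03, -0.00], [0.87, 2.57, 0.00], [-0.27, -0.8, -0.0]]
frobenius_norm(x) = 6.08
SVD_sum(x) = [[3.34, -1.38, -1.61], [-1.27, 0.53, 0.61], [2.75, -1.13, -1.32]] + [[0.57, 1.21, 0.14], [0.94, 1.99, 0.24], [-0.26, -0.55, -0.07]] + [[0.17, -0.13, 0.46], [-0.18, 0.14, -0.5], [-0.29, 0.23, -0.79]]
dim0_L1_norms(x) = [6.8, 4.42, 3.54]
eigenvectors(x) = [[0.17,-0.87,-0.01], [-0.06,0.3,0.95], [0.98,-0.4,-0.3]]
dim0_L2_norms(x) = [4.66, 3.05, 2.43]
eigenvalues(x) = [-1.72, 3.72, 2.56]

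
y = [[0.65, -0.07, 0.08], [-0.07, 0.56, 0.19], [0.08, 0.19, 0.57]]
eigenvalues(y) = [0.34, 0.69, 0.76]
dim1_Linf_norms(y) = [0.65, 0.56, 0.57]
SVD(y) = [[0.11, -0.94, -0.32],[0.67, 0.31, -0.67],[0.73, -0.14, 0.67]] @ diag([0.7560021658897638, 0.6851678274269841, 0.33883000668325225]) @ [[0.11, 0.67, 0.73], [-0.94, 0.31, -0.14], [-0.32, -0.67, 0.67]]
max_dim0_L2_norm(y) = 0.66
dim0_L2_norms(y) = [0.66, 0.6, 0.61]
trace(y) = 1.78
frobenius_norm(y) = 1.08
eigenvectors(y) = [[-0.32,-0.94,0.11], [-0.67,0.31,0.67], [0.67,-0.14,0.73]]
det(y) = 0.18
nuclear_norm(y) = 1.78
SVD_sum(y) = [[0.01, 0.06, 0.06], [0.06, 0.34, 0.37], [0.06, 0.37, 0.41]] + [[0.61, -0.20, 0.09], [-0.2, 0.07, -0.03], [0.09, -0.03, 0.01]] + [[0.04, 0.07, -0.07], [0.07, 0.15, -0.15], [-0.07, -0.15, 0.15]]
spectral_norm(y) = 0.76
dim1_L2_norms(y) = [0.66, 0.6, 0.61]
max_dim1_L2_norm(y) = 0.66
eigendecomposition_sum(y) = [[0.04, 0.07, -0.07], [0.07, 0.15, -0.15], [-0.07, -0.15, 0.15]] + [[0.61, -0.2, 0.09], [-0.20, 0.07, -0.03], [0.09, -0.03, 0.01]] + [[0.01, 0.06, 0.06], [0.06, 0.34, 0.37], [0.06, 0.37, 0.41]]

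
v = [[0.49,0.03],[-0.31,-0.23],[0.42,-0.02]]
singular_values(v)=[0.72, 0.2]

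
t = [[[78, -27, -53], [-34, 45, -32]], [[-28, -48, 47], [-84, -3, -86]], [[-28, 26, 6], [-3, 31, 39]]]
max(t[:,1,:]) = 45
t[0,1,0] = -34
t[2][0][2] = 6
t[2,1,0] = -3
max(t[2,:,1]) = 31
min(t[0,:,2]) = -53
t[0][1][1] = 45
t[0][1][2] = -32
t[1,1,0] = -84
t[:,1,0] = [-34, -84, -3]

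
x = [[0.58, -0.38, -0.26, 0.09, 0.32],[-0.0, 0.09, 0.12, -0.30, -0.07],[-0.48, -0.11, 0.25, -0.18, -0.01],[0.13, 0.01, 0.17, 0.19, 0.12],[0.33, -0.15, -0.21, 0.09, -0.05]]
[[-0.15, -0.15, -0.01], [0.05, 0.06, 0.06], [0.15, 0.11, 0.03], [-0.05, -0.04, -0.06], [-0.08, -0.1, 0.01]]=x @ [[-0.21, -0.17, 0.01], [-0.07, 0.10, -0.07], [0.07, 0.05, -0.05], [-0.15, -0.17, -0.21], [-0.07, 0.06, -0.1]]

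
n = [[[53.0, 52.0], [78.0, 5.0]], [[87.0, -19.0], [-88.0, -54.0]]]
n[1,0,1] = -19.0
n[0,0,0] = 53.0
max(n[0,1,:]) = 78.0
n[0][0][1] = 52.0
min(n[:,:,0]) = -88.0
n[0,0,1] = 52.0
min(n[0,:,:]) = 5.0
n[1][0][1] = -19.0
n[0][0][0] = 53.0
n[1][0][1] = -19.0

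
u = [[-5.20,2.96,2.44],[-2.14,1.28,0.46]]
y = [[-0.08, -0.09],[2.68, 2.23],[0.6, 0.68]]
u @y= [[9.81,8.73],[3.88,3.36]]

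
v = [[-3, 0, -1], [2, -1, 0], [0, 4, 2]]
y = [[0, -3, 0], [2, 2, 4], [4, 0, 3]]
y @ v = [[-6, 3, 0], [-2, 14, 6], [-12, 12, 2]]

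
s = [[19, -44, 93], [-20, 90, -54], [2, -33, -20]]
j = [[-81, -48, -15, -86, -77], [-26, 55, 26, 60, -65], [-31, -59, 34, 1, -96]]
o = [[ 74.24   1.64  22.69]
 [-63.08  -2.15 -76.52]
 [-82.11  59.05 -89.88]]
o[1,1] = -2.15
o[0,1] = 1.64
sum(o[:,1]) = 58.54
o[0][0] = 74.24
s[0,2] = 93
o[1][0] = -63.08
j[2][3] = 1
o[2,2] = -89.88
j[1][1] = 55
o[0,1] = 1.64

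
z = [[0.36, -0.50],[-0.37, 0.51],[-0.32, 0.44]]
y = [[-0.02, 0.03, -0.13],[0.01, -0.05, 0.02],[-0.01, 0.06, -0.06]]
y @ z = [[0.02,-0.03],[0.02,-0.02],[-0.01,0.01]]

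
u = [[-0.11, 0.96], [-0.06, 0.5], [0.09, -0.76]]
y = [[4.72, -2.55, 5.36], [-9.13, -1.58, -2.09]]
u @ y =[[-9.28, -1.24, -2.60], [-4.85, -0.64, -1.37], [7.36, 0.97, 2.07]]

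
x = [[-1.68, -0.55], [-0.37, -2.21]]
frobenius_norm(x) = 2.85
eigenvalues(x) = [-1.42, -2.47]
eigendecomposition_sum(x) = [[-1.07, 0.75], [0.5, -0.35]] + [[-0.61, -1.30], [-0.87, -1.86]]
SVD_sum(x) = [[-0.62, -1.13], [-1.02, -1.86]] + [[-1.06, 0.58], [0.65, -0.35]]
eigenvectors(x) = [[0.91, 0.57], [-0.42, 0.82]]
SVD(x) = [[0.52, 0.85], [0.85, -0.52]] @ diag([2.47795307308743, 1.4162092245062385]) @ [[-0.48,-0.88],[-0.88,0.48]]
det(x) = 3.51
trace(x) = -3.89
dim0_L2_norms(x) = [1.72, 2.28]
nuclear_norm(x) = 3.89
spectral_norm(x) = 2.48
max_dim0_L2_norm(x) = 2.28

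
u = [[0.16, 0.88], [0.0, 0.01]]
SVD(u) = [[1.00, -0.01], [0.01, 1.0]] @ diag([0.8944813024245698, 0.0017887461656974383]) @ [[0.18, 0.98], [-0.98, 0.18]]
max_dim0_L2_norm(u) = 0.88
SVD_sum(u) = [[0.16, 0.88], [0.00, 0.01]] + [[0.0, -0.00], [-0.00, 0.00]]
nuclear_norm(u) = 0.90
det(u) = 0.00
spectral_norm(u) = 0.89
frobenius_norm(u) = 0.89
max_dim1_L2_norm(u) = 0.89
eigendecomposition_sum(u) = [[0.16, 0.94], [0.00, 0.00]] + [[0.0, -0.06], [0.00, 0.01]]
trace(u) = 0.17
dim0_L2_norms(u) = [0.16, 0.88]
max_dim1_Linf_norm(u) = 0.88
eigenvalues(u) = [0.16, 0.01]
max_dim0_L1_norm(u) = 0.89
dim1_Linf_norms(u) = [0.88, 0.01]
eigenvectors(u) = [[1.00, -0.99], [0.0, 0.17]]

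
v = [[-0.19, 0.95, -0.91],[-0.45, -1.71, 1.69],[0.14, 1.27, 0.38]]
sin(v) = [[-0.40, 0.12, -0.38],[-0.11, -0.5, 0.86],[-0.0, 0.62, 0.52]]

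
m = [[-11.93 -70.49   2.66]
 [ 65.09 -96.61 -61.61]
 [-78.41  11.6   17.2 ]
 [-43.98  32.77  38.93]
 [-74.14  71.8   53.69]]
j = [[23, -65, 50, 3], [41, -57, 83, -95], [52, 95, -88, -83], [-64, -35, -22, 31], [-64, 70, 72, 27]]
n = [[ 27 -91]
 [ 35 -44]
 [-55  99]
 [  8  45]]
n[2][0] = -55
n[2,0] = -55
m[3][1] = 32.77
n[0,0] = 27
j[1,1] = -57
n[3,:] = [8, 45]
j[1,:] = [41, -57, 83, -95]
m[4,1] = 71.8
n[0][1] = -91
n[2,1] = 99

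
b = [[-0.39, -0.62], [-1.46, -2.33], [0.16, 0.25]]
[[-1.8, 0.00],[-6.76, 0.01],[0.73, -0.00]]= b @ [[1.17,-0.10], [2.17,0.06]]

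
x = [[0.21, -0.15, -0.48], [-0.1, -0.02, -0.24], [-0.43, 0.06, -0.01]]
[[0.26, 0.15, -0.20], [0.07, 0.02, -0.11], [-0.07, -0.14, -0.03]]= x @ [[0.04, 0.37, 0.06], [-0.90, 0.33, -0.02], [-0.24, -0.26, 0.44]]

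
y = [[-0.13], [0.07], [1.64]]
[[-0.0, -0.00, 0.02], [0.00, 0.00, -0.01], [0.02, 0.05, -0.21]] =y @ [[0.01, 0.03, -0.13]]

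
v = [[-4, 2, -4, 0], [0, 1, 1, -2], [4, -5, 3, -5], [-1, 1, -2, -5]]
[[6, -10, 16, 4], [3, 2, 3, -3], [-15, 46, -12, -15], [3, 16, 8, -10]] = v@[[0, 1, -5, -2], [3, -5, 0, 0], [0, -1, 1, 1], [0, -4, -1, 2]]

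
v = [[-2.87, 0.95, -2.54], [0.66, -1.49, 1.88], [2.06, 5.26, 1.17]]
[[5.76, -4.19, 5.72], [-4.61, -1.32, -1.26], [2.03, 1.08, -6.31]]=v@[[-0.22, 3.33, -1.81], [0.85, -0.58, -0.41], [-1.70, -2.33, -0.36]]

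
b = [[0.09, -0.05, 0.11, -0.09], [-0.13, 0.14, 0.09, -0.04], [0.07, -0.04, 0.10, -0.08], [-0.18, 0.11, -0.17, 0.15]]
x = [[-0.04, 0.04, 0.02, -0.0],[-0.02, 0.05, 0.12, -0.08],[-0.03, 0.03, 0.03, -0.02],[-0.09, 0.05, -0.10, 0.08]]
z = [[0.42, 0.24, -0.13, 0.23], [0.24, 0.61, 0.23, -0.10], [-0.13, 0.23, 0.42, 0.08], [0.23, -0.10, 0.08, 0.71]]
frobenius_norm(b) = 0.44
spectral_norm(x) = 0.20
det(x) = 0.00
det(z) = -0.00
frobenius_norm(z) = 1.27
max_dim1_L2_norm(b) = 0.31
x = z @ b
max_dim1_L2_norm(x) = 0.16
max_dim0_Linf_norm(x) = 0.12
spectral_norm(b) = 0.39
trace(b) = 0.48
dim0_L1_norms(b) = [0.47, 0.34, 0.47, 0.36]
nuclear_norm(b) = 0.61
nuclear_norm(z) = 2.16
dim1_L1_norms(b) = [0.34, 0.4, 0.29, 0.61]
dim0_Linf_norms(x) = [0.09, 0.05, 0.12, 0.08]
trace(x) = 0.12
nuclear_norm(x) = 0.34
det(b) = 0.00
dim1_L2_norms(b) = [0.18, 0.21, 0.15, 0.31]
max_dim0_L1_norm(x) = 0.27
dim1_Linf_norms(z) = [0.42, 0.61, 0.42, 0.71]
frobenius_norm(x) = 0.24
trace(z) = 2.16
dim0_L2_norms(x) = [0.1, 0.09, 0.16, 0.11]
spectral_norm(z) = 0.85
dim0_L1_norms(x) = [0.18, 0.17, 0.27, 0.18]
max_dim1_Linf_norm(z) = 0.71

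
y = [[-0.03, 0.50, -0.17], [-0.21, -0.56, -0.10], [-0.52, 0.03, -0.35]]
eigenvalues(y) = [(0.1+0j), (-0.52+0.27j), (-0.52-0.27j)]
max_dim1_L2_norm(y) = 0.63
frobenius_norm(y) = 1.02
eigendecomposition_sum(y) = [[0.06+0.00j, 0.05+0.00j, (-0.03+0j)], [-0.01+0.00j, (-0.01-0j), -0j], [(-0.07+0j), (-0.06-0j), (0.04-0j)]] + [[-0.05+0.13j, 0.23+0.13j, (-0.07+0.09j)], [-0.10-0.13j, (-0.28+0.15j), -0.05-0.13j], [(-0.22+0.06j), 0.04+0.43j, -0.20-0.00j]] + [[(-0.05-0.13j), 0.23-0.13j, -0.07-0.09j],  [-0.10+0.13j, -0.28-0.15j, -0.05+0.13j],  [-0.22-0.06j, (0.04-0.43j), (-0.2+0j)]]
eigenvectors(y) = [[(-0.65+0j), -0.25+0.36j, -0.25-0.36j], [(0.09+0j), (-0.2-0.49j), -0.20+0.49j], [(0.76+0j), (-0.73+0j), -0.73-0.00j]]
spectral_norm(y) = 0.77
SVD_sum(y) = [[0.16, 0.41, 0.04], [-0.21, -0.56, -0.05], [-0.07, -0.17, -0.02]] + [[-0.21, 0.1, -0.17],[-0.02, 0.01, -0.02],[-0.44, 0.2, -0.35]] + [[0.03, -0.01, -0.04],[0.02, -0.01, -0.03],[-0.01, 0.00, 0.02]]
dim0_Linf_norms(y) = [0.52, 0.56, 0.35]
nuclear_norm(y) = 1.50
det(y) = 0.03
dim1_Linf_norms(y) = [0.5, 0.56, 0.52]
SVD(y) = [[0.57, 0.43, -0.7], [-0.78, 0.04, -0.62], [-0.24, 0.90, 0.36]] @ diag([0.7707202883185957, 0.6655328576560537, 0.06600191326217612]) @ [[0.35,0.93,0.09],[-0.73,0.33,-0.59],[-0.58,0.15,0.8]]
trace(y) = -0.94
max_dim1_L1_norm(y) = 0.9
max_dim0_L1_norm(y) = 1.09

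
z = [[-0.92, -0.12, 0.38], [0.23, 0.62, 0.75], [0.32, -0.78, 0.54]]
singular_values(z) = [1.0, 1.0, 1.0]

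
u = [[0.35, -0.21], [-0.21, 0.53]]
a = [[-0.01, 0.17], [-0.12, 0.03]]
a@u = [[-0.04, 0.09],[-0.05, 0.04]]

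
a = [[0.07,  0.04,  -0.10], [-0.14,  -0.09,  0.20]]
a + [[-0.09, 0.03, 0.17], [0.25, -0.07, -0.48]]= [[-0.02, 0.07, 0.07], [0.11, -0.16, -0.28]]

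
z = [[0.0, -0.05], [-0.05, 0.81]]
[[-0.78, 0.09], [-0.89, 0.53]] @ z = [[-0.00, 0.11],  [-0.03, 0.47]]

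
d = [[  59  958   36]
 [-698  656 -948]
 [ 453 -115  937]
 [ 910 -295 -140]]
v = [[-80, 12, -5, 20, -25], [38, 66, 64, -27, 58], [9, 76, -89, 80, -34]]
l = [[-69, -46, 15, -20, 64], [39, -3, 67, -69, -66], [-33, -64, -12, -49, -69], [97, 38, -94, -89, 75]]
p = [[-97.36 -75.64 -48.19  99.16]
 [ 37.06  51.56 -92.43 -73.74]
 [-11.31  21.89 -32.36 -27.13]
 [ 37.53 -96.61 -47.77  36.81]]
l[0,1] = -46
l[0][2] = 15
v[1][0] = 38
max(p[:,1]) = 51.56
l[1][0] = 39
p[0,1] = -75.64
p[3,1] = -96.61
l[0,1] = -46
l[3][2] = -94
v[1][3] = -27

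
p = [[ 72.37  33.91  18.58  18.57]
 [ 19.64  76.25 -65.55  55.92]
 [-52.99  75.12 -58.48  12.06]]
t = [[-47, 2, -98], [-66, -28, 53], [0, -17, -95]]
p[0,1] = 33.91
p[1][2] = -65.55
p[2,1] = 75.12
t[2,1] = -17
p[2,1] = 75.12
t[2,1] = -17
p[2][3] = 12.06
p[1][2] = -65.55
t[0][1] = 2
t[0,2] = -98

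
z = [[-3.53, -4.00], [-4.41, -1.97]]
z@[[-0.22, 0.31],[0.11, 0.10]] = [[0.34, -1.49], [0.75, -1.56]]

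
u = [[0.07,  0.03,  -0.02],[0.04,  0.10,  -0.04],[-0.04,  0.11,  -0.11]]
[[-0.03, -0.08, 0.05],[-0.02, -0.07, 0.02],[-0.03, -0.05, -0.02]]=u @ [[-0.31, -0.89, 0.68], [0.17, -0.02, -0.23], [0.53, 0.8, -0.32]]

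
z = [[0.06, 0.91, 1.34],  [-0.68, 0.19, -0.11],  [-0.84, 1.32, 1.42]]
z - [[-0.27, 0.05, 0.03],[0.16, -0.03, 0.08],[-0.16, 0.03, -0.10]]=[[0.33,0.86,1.31], [-0.84,0.22,-0.19], [-0.68,1.29,1.52]]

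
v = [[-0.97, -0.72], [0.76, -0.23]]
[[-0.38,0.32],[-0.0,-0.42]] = v@[[0.11, -0.49],  [0.38, 0.22]]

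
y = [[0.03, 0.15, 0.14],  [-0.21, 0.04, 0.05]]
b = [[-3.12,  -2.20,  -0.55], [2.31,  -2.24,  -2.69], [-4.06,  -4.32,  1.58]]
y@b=[[-0.32, -1.01, -0.20], [0.54, 0.16, 0.09]]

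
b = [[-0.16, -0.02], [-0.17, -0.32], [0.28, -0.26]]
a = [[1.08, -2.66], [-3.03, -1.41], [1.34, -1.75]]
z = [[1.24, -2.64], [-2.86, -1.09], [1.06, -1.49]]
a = z + b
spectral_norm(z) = 3.52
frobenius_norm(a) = 4.93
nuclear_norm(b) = 0.78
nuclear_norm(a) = 6.96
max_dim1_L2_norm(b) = 0.38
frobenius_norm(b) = 0.55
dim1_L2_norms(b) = [0.16, 0.36, 0.38]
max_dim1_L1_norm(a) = 4.44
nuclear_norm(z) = 6.49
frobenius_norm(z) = 4.61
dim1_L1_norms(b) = [0.18, 0.49, 0.54]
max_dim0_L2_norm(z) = 3.29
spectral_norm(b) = 0.42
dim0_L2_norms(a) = [3.48, 3.48]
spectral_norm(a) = 3.62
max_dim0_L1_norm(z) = 5.22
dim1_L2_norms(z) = [2.92, 3.06, 1.83]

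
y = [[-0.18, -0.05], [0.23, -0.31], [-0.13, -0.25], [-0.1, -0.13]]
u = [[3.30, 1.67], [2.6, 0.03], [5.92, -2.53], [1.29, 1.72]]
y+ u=[[3.12, 1.62], [2.83, -0.28], [5.79, -2.78], [1.19, 1.59]]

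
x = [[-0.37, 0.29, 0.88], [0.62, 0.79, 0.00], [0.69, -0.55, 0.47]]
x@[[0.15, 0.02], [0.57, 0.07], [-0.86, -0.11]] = [[-0.65,-0.08], [0.54,0.07], [-0.61,-0.08]]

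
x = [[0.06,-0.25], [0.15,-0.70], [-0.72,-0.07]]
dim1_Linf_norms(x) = [0.25, 0.7, 0.72]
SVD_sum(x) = [[0.15, -0.17], [0.42, -0.46], [-0.29, 0.32]] + [[-0.09, -0.08], [-0.27, -0.24], [-0.43, -0.39]]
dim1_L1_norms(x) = [0.31, 0.85, 0.79]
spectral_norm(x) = 0.79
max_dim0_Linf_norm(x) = 0.72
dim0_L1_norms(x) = [0.93, 1.02]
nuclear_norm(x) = 1.48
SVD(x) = [[-0.29, -0.18],[-0.78, -0.52],[0.55, -0.84]] @ diag([0.7879392296308857, 0.6935789575878771]) @ [[-0.67, 0.74], [0.74, 0.67]]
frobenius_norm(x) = 1.05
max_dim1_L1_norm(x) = 0.85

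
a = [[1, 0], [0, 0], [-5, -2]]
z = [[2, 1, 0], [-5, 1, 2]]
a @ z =[[2, 1, 0], [0, 0, 0], [0, -7, -4]]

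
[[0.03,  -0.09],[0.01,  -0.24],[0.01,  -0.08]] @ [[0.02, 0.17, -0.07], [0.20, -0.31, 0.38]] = [[-0.02, 0.03, -0.04], [-0.05, 0.08, -0.09], [-0.02, 0.03, -0.03]]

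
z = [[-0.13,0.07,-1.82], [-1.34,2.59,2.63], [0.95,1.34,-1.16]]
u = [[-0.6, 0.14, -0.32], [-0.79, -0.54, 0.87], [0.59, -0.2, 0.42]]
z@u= [[-1.05,0.31,-0.66], [0.31,-2.11,3.79], [-2.31,-0.36,0.37]]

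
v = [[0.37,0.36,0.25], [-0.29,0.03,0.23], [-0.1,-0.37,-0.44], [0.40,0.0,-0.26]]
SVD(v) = [[-0.68, 0.31, -0.48],[-0.08, -0.57, 0.42],[0.72, 0.20, -0.43],[0.03, 0.74, 0.64]] @ diag([0.78579717974008, 0.6461599396681317, 0.0003531014204201298]) @ [[-0.37, -0.66, -0.66], [0.86, 0.03, -0.51], [0.36, -0.75, 0.55]]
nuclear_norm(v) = 1.43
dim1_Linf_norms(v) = [0.37, 0.29, 0.44, 0.4]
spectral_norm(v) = 0.79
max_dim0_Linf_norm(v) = 0.44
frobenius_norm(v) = 1.02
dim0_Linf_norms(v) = [0.4, 0.37, 0.44]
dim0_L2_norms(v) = [0.63, 0.52, 0.61]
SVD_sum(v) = [[0.20,  0.35,  0.35], [0.02,  0.04,  0.04], [-0.21,  -0.37,  -0.37], [-0.01,  -0.01,  -0.01]] + [[0.17,0.01,-0.1], [-0.31,-0.01,0.19], [0.11,0.0,-0.07], [0.41,0.02,-0.25]] + [[-0.00, 0.0, -0.0], [0.00, -0.00, 0.0], [-0.0, 0.00, -0.0], [0.0, -0.0, 0.0]]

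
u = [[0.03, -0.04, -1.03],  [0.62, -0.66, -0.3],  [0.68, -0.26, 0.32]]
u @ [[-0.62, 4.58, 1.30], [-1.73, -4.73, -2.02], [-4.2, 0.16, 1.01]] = [[4.38, 0.16, -0.92], [2.02, 5.91, 1.84], [-1.32, 4.40, 1.73]]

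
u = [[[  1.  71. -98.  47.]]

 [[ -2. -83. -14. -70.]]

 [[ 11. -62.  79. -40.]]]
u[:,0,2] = [-98.0, -14.0, 79.0]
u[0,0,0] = 1.0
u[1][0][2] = -14.0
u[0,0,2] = -98.0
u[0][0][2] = -98.0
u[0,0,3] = 47.0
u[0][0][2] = -98.0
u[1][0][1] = -83.0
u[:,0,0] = [1.0, -2.0, 11.0]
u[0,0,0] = 1.0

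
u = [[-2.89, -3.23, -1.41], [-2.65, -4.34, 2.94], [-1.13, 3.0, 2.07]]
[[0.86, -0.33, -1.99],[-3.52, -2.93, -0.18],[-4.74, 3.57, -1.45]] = u @ [[0.8,-0.91,0.92], [-0.47,1.04,-0.33], [-1.17,-0.28,0.28]]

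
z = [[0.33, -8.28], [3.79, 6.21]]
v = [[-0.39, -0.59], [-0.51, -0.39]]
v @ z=[[-2.36, -0.43], [-1.65, 1.8]]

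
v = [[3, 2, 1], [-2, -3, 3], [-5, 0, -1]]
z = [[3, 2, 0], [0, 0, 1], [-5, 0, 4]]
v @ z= [[4, 6, 6], [-21, -4, 9], [-10, -10, -4]]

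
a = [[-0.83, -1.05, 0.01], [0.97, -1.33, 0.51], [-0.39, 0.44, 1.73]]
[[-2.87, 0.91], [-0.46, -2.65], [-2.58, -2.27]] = a@[[1.91, -1.46], [1.21, 0.27], [-1.37, -1.71]]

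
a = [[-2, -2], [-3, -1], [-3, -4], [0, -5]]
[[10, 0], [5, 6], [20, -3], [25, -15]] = a@[[0, -3], [-5, 3]]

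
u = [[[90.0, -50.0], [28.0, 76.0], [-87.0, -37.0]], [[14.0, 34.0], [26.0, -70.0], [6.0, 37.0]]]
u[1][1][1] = -70.0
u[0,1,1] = 76.0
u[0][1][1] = 76.0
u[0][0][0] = 90.0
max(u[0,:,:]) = 90.0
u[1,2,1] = 37.0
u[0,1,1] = 76.0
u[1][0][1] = 34.0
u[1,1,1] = -70.0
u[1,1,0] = 26.0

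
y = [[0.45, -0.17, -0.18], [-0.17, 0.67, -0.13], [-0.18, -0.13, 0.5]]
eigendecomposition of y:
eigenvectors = [[0.70, 0.61, 0.38], [0.41, 0.1, -0.91], [0.59, -0.79, 0.18]]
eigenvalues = [0.2, 0.66, 0.77]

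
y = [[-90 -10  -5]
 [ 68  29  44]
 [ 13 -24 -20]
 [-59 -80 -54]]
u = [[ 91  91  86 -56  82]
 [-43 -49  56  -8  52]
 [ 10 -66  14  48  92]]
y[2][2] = -20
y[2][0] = 13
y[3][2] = -54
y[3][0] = -59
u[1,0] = -43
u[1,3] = -8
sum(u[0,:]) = 294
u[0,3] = -56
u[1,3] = -8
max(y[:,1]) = 29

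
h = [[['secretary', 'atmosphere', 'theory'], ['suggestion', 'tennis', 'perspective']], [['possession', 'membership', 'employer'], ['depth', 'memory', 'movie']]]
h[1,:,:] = [['possession', 'membership', 'employer'], ['depth', 'memory', 'movie']]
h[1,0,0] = 'possession'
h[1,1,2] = 'movie'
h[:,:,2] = [['theory', 'perspective'], ['employer', 'movie']]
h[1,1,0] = 'depth'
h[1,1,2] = 'movie'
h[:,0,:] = [['secretary', 'atmosphere', 'theory'], ['possession', 'membership', 'employer']]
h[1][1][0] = 'depth'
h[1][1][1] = 'memory'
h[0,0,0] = 'secretary'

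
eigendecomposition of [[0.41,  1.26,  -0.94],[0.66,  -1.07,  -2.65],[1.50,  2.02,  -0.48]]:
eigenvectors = [[(-0.76+0j),(-0.37-0.26j),-0.37+0.26j],[(0.61+0j),0.16-0.58j,(0.16+0.58j)],[(-0.23+0j),(-0.66+0j),(-0.66-0j)]]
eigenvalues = [(-0.89+0j), (-0.13+2.36j), (-0.13-2.36j)]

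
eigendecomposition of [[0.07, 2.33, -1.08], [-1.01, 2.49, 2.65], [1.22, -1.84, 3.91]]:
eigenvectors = [[(-0.75+0j), (0.27-0.47j), 0.27+0.47j], [(-0.65+0j), (0.72+0j), 0.72-0.00j], [-0.14+0.00j, 0.05+0.42j, (0.05-0.42j)]]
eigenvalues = [(1.89+0j), (2.29+2.2j), (2.29-2.2j)]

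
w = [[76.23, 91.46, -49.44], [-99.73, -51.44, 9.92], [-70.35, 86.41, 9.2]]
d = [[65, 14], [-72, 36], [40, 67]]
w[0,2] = -49.44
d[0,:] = [65, 14]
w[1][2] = 9.92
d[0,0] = 65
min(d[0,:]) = 14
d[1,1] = 36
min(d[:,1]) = 14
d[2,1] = 67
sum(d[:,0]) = 33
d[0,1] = 14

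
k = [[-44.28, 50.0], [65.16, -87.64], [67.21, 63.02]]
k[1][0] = 65.16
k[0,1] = 50.0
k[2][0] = 67.21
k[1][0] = 65.16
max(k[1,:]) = 65.16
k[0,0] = -44.28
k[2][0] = 67.21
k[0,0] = -44.28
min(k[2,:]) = 63.02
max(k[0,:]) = 50.0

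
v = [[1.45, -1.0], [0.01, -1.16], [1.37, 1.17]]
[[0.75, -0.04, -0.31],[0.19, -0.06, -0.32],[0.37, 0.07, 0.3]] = v@[[0.41, 0.01, -0.02], [-0.16, 0.05, 0.28]]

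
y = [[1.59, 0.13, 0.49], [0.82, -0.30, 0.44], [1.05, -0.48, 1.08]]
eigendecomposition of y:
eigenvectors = [[-0.72, -0.43, 0.19], [-0.36, 0.05, -0.87], [-0.59, 0.9, -0.46]]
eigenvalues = [2.06, 0.55, -0.24]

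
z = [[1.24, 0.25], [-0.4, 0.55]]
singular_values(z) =[1.31, 0.6]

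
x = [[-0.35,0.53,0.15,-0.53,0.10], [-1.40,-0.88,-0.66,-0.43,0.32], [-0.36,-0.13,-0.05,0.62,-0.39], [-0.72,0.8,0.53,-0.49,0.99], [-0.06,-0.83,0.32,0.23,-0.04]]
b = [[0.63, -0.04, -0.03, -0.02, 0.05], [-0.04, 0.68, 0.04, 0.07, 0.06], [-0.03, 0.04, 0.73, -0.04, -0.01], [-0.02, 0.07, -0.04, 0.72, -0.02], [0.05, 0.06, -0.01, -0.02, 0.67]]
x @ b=[[-0.23, 0.35, 0.16, -0.35, 0.09],[-0.8, -0.58, -0.46, -0.32, 0.11],[-0.25, -0.06, -0.05, 0.45, -0.3],[-0.44, 0.62, 0.45, -0.32, 0.68],[-0.02, -0.54, 0.19, 0.1, -0.09]]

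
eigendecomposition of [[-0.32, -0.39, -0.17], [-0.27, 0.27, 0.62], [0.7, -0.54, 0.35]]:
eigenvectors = [[(-0.79+0j), 0.07+0.26j, 0.07-0.26j], [(-0.52+0j), (0.02-0.62j), (0.02+0.62j)], [(0.31+0j), 0.74+0.00j, 0.74-0.00j]]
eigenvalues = [(-0.51+0j), (0.41+0.7j), (0.41-0.7j)]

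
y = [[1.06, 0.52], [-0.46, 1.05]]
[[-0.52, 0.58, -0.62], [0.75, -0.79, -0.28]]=y @ [[-0.69, 0.75, -0.37],[0.41, -0.42, -0.43]]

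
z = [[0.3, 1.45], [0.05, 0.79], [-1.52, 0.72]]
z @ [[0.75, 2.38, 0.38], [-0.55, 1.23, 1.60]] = [[-0.57, 2.5, 2.43], [-0.40, 1.09, 1.28], [-1.54, -2.73, 0.57]]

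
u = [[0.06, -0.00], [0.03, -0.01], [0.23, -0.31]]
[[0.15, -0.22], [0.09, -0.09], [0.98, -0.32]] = u@[[2.51, -3.65], [-1.29, -1.69]]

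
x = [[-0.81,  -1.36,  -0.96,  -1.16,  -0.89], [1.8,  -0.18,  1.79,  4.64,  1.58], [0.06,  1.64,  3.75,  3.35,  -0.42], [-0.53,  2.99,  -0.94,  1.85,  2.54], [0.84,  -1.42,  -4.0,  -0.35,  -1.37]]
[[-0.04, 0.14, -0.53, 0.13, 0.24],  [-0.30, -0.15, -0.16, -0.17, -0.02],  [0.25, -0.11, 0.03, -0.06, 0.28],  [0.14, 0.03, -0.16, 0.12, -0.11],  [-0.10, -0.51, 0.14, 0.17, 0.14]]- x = [[0.77, 1.5, 0.43, 1.29, 1.13], [-2.10, 0.03, -1.95, -4.81, -1.60], [0.19, -1.75, -3.72, -3.41, 0.7], [0.67, -2.96, 0.78, -1.73, -2.65], [-0.94, 0.91, 4.14, 0.52, 1.51]]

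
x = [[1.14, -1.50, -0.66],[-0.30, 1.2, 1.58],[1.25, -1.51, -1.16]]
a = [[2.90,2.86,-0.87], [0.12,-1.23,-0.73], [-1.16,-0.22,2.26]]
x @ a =[[3.89,5.25,-1.39], [-2.56,-2.68,2.96], [4.79,5.69,-2.61]]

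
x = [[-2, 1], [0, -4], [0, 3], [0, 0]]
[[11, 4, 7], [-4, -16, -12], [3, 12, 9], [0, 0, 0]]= x@[[-5, 0, -2], [1, 4, 3]]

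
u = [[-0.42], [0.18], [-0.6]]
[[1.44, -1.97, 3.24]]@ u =[[-2.9]]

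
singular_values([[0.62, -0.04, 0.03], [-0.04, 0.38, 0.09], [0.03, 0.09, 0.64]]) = [0.67, 0.62, 0.34]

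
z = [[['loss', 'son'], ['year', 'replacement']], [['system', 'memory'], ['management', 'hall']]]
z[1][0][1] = 'memory'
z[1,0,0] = 'system'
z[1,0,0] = 'system'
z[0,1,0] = 'year'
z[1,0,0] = 'system'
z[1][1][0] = 'management'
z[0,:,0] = ['loss', 'year']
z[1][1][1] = 'hall'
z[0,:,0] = ['loss', 'year']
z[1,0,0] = 'system'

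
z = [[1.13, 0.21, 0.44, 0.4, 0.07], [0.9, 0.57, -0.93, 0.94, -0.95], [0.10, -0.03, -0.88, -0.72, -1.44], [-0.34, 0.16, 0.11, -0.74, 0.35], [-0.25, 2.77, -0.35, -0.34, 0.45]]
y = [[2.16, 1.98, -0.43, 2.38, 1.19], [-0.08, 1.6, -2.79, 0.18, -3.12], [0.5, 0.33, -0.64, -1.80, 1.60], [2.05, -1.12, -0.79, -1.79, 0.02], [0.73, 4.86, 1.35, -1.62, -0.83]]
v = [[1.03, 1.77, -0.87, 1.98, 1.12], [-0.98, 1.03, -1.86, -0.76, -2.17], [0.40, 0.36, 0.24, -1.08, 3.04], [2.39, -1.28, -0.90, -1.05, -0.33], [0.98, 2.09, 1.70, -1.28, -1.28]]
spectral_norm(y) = 5.87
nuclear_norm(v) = 15.80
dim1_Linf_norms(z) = [1.13, 0.95, 1.44, 0.74, 2.77]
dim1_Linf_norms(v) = [1.98, 2.17, 3.04, 2.39, 2.09]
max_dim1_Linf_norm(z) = 2.77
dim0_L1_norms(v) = [5.78, 6.53, 5.57, 6.15, 7.94]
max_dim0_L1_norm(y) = 9.89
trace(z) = 0.53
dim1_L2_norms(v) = [3.18, 3.28, 3.28, 3.06, 3.39]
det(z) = -1.71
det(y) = 485.09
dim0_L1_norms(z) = [2.72, 3.74, 2.71, 3.14, 3.26]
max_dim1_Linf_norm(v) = 3.04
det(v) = 275.25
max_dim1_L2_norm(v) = 3.39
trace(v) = -0.03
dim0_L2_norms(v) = [2.98, 3.21, 2.82, 2.9, 4.12]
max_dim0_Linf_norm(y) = 4.86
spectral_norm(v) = 4.30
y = v + z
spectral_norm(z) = 2.90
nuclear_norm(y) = 18.85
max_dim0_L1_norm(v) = 7.94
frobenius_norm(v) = 7.25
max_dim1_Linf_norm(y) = 4.86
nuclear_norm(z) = 8.03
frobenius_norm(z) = 4.22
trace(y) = 0.50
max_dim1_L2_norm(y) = 5.41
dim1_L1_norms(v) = [6.77, 6.8, 5.12, 5.95, 7.33]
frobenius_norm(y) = 9.01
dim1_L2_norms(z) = [1.3, 1.95, 1.84, 0.91, 2.86]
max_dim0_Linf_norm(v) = 3.04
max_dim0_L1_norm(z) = 3.74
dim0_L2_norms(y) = [3.11, 5.61, 3.29, 3.84, 3.79]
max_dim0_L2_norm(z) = 2.84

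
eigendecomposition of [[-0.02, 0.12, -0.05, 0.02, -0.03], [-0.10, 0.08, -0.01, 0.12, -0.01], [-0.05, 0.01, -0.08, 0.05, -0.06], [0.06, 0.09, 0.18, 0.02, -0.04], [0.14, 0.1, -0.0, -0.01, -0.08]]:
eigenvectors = [[0.15+0.27j, (0.15-0.27j), (-0.3+0j), (0.43+0.05j), 0.43-0.05j], [(-0.33+0.02j), (-0.33-0.02j), (0.37+0j), 0.45+0.23j, (0.45-0.23j)], [(-0.19+0.2j), -0.19-0.20j, 0.32+0.00j, (-0.13+0.11j), (-0.13-0.11j)], [(0.64+0j), (0.64-0j), -0.77+0.00j, (0.4+0.28j), 0.40-0.28j], [0.54+0.09j, (0.54-0.09j), -0.28+0.00j, 0.55+0.00j, 0.55-0.00j]]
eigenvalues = [(-0.1+0.08j), (-0.1-0.08j), (-0.09+0j), (0.11+0.05j), (0.11-0.05j)]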